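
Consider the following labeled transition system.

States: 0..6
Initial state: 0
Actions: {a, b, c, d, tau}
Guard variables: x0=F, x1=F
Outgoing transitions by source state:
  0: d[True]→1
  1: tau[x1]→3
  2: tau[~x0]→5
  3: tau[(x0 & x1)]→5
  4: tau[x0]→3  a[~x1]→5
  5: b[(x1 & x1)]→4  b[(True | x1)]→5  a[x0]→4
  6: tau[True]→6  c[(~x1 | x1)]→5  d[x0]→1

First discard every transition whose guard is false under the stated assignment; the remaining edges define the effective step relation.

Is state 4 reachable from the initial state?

Guard filter leaves 6 enabled edge(s).
depth 0: {0}
depth 1: {1}  now seen {0,1}
Reach set: {0,1}

Answer: UNREACHABLE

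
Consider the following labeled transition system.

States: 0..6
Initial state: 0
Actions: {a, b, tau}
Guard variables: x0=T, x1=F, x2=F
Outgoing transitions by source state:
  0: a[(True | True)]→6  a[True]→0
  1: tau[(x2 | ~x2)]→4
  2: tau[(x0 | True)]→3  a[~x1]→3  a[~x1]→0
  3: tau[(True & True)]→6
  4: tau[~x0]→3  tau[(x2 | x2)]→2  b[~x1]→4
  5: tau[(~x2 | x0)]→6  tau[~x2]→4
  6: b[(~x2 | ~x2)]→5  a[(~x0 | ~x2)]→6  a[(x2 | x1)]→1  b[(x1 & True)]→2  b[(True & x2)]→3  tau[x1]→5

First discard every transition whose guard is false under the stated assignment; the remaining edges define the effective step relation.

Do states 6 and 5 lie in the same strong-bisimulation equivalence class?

Refine partition for ~:
  round 0: {{0,1,2,3,4,5,6}}
  round 1: {{0},{1,3,5},{2},{4},{6}}
  round 2: {{0},{1},{2},{3},{4},{5},{6}}
7 equivalence class(es) (converged in 3)
class of 6: {6}; class of 5: {5}

Answer: NOT BISIMILAR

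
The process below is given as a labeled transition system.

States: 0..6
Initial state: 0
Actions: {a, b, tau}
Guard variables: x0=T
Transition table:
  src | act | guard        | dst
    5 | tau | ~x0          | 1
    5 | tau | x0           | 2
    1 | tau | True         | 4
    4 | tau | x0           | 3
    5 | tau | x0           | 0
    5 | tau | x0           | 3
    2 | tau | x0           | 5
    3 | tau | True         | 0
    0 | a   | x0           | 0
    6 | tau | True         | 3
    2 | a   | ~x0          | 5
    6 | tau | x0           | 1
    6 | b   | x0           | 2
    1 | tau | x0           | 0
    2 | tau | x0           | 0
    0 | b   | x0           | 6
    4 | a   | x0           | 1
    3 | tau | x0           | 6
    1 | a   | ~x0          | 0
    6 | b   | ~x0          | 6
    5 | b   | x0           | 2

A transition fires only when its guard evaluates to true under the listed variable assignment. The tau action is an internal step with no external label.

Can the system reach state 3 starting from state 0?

After dropping false guards: 17 live edges.
depth 0: {0}
depth 1: {6}  total {0,6}
depth 2: {1,2,3}  total {0,1,2,3,6}
depth 3: {4,5}  total {0,1,2,3,4,5,6}
Reachable = {0,1,2,3,4,5,6}
trace reaching 3: b·tau

Answer: REACHABLE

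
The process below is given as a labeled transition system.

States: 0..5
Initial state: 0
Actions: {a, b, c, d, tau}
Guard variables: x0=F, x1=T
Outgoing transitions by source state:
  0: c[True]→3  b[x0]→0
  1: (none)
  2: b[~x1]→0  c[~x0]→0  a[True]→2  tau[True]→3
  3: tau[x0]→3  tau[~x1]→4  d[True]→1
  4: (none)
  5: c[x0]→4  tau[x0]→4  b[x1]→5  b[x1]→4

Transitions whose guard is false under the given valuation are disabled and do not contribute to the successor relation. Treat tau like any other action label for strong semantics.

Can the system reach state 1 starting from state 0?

7 transition(s) survive guard evaluation.
depth 0: {0}
depth 1: {3}  cumulative {0,3}
depth 2: {1}  cumulative {0,1,3}
Reachable = {0,1,3}
witness 1: c·d

Answer: REACHABLE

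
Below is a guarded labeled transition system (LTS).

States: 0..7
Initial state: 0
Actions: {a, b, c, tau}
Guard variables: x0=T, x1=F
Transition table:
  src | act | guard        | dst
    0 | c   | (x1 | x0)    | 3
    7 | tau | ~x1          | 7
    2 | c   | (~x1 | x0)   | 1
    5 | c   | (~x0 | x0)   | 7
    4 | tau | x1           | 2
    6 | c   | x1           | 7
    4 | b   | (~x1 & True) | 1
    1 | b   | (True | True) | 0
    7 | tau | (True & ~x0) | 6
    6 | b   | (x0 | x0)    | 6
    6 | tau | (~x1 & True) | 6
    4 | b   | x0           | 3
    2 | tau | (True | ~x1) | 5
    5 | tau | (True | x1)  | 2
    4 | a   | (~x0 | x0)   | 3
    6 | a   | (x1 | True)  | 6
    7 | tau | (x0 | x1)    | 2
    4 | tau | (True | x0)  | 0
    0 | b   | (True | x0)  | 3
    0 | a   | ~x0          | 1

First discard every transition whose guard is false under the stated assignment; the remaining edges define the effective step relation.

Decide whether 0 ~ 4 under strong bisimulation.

Bisimulation quotient by refinement:
  π0 = {{0,1,2,3,4,5,6,7}}
  π1 = {{0},{1},{2,5},{3},{4,6},{7}}
  π2 = {{0},{1},{2},{3},{4},{5},{6},{7}}
8 equivalence class(es) (converged in 3)
[0]={0}  [4]={4}

Answer: NOT BISIMILAR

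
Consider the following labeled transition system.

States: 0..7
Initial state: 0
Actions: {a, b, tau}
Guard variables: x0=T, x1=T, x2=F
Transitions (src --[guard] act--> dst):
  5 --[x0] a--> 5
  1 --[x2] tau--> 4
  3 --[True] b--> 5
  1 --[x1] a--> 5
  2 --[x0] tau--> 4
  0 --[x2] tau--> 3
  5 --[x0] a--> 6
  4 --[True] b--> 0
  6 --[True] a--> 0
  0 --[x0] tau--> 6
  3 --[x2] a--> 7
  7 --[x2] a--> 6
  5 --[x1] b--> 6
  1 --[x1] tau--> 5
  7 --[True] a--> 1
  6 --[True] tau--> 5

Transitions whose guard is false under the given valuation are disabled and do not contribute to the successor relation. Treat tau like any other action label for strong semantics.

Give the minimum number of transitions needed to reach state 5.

Layered search for 5:
  L0 = {0}
  L1 = {6}
  L2 = {5}
5 enters at depth 2; path tau·tau

Answer: 2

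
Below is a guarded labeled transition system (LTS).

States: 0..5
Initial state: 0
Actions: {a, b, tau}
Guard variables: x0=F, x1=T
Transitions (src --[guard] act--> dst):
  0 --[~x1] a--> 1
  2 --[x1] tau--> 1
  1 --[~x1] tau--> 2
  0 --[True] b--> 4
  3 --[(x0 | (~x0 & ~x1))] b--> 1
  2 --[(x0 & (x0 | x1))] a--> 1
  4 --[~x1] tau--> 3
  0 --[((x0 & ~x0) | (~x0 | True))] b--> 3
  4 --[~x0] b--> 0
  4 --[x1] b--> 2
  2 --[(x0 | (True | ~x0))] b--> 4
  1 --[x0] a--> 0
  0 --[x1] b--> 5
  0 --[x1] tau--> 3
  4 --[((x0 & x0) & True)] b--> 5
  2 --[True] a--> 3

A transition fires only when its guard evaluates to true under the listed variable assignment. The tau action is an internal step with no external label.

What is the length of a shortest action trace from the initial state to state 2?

Answer: 2

Trace:
Layered search for 2:
  Layer 0: {0}
  Layer 1: {3,4,5}
  Layer 2: {2}
2 enters at depth 2; path b·b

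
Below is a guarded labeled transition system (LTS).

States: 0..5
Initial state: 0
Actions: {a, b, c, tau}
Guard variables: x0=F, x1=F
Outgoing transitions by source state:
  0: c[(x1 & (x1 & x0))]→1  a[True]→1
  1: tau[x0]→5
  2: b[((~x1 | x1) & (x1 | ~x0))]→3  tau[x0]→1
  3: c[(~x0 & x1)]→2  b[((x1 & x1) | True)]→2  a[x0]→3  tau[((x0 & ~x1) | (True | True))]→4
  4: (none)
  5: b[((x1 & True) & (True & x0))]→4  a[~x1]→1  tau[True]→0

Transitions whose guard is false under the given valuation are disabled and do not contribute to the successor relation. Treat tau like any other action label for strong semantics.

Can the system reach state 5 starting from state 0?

After dropping false guards: 6 live edges.
Layer 0: {0}
Layer 1: {1}  cumulative {0,1}
Reach set: {0,1}

Answer: UNREACHABLE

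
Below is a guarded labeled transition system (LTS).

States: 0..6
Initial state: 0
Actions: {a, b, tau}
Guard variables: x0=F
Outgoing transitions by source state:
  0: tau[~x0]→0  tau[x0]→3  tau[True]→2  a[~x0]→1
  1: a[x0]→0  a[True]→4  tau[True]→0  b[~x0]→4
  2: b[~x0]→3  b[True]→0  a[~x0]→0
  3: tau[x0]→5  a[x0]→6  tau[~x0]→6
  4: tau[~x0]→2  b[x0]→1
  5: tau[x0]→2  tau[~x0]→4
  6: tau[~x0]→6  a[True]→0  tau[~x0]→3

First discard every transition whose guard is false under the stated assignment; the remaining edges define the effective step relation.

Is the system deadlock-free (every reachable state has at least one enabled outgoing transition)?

R = {0,1,2,3,4,6}
  0: a→1  tau→0  tau→2  [3 out]
  1: a→4  b→4  tau→0  [3 out]
  2: a→0  b→0  b→3  [3 out]
  3: tau→6  [1 out]
  4: tau→2  [1 out]
  6: a→0  tau→3  tau→6  [3 out]

Answer: DEADLOCK-FREE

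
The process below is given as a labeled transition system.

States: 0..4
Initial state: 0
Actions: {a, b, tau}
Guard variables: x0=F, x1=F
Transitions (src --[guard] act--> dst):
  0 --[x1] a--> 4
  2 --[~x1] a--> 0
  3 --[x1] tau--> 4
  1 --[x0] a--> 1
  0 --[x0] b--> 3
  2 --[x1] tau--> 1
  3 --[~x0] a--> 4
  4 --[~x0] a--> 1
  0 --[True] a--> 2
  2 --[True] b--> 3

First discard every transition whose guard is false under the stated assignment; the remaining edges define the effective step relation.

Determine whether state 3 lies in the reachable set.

5 transition(s) survive guard evaluation.
Layer 0: {0}
Layer 1: {2}  cumulative {0,2}
Layer 2: {3}  cumulative {0,2,3}
Layer 3: {4}  cumulative {0,2,3,4}
Layer 4: {1}  cumulative {0,1,2,3,4}
Reachable = {0,1,2,3,4}
trace reaching 3: a·b

Answer: REACHABLE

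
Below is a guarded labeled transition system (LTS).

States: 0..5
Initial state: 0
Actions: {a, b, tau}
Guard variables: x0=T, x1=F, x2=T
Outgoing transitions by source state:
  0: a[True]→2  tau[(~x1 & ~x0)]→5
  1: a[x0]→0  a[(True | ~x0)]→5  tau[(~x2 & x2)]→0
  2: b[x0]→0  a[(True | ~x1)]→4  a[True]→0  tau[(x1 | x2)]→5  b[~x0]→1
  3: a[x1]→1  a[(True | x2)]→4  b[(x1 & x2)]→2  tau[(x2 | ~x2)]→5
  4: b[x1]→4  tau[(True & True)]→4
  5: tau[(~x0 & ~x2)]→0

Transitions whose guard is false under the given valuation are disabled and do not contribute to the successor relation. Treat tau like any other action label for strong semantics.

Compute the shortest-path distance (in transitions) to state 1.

BFS to 1:
  L0 = {0}
  L1 = {2}
  L2 = {4,5}
1 never appears.

Answer: UNREACHABLE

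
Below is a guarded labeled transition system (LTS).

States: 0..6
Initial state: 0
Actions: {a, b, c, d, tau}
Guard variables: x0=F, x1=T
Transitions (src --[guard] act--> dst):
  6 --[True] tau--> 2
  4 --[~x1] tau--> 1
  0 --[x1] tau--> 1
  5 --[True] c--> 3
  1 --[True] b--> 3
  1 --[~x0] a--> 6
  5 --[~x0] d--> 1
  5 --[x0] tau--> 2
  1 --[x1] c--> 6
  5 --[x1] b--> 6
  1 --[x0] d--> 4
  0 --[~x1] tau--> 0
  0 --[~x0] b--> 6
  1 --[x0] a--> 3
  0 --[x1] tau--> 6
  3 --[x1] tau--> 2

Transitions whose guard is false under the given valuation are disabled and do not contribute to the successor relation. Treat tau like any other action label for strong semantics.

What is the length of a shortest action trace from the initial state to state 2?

Answer: 2

Working:
Breadth-first toward 2:
  Layer 0: {0}
  Layer 1: {1,6}
  Layer 2: {2,3}
2 enters at depth 2; path b·tau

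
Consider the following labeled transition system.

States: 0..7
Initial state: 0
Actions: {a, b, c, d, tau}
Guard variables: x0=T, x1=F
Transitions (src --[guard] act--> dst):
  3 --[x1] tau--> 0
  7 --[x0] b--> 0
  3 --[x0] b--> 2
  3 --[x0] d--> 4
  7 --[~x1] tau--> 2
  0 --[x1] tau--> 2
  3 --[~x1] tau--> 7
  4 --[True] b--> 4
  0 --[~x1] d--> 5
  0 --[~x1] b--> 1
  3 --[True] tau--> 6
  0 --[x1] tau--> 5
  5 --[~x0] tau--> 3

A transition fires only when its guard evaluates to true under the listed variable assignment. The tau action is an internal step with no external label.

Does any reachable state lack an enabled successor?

Reach set: {0,1,5}
  0: b→1  d→5  [deg 2]
  1: ∅  [STUCK]
  5: ∅  [STUCK]
trace reaching 1: b

Answer: DEADLOCK at state 1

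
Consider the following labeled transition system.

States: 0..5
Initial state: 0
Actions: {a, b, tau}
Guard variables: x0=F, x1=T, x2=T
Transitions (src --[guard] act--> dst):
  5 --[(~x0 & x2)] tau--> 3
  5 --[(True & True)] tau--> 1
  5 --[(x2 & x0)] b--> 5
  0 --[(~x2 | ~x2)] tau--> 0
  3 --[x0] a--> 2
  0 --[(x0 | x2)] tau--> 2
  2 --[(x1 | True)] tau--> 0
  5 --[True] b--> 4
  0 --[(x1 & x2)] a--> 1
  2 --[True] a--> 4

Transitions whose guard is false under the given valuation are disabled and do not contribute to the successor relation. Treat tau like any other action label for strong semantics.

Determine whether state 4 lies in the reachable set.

7 transition(s) survive guard evaluation.
depth 0: {0}
depth 1: {1,2}  now seen {0,1,2}
depth 2: {4}  now seen {0,1,2,4}
R = {0,1,2,4}
trace reaching 4: tau·a

Answer: REACHABLE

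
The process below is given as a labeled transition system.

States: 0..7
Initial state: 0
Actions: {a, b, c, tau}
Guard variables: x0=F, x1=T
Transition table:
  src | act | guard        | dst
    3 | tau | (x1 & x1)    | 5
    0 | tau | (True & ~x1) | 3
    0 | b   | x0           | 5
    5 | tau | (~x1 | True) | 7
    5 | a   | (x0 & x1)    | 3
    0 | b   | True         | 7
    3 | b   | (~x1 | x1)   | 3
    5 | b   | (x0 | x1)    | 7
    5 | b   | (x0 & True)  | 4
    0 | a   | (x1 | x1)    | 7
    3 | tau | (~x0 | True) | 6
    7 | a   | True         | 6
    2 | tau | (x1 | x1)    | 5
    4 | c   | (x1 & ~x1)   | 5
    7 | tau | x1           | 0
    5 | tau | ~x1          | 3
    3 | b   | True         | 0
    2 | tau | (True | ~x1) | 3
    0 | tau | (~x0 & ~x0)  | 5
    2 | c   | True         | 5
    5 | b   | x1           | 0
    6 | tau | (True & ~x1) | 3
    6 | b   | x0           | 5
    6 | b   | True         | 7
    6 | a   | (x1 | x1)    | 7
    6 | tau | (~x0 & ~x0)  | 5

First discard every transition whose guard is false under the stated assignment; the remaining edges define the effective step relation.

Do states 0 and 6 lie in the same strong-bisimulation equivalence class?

Answer: BISIMILAR

Working:
Compute ~ classes (split until stable):
  round 0: {{0,1,2,3,4,5,6,7}}
  round 1: {{0,6},{1,4},{2},{3,5},{7}}
  round 2: {{0,6},{1,4},{2},{3},{5},{7}}
Fixed point at round 3; 6 class(es).
class of 0: {0,6}; class of 6: {0,6}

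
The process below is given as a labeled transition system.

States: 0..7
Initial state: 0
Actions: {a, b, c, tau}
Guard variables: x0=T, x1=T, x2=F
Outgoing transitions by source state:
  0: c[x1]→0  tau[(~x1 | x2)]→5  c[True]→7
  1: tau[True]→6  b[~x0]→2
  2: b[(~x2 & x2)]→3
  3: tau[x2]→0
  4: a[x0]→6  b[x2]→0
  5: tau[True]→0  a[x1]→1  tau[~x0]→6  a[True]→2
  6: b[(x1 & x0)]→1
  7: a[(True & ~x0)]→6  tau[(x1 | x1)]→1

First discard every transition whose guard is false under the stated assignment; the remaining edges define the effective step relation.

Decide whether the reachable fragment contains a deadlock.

Answer: DEADLOCK-FREE

Trace:
R = {0,1,6,7}
  0: c→0  c→7  [2 out]
  1: tau→6  [1 out]
  6: b→1  [1 out]
  7: tau→1  [1 out]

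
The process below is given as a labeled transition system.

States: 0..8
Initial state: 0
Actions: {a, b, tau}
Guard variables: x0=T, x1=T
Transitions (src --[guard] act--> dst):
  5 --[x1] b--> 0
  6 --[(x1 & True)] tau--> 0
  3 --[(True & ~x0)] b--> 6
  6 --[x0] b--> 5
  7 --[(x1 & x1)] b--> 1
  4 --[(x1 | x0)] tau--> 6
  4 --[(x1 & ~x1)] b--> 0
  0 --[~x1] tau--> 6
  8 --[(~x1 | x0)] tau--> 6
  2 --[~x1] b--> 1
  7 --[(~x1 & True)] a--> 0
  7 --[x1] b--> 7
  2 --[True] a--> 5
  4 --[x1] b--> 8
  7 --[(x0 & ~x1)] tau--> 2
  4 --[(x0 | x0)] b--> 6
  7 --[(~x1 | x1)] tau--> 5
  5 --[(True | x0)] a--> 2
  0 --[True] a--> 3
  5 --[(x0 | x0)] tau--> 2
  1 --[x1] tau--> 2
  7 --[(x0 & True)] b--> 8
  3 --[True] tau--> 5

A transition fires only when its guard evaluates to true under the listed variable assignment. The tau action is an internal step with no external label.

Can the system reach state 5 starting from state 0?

Answer: REACHABLE

Trace:
Guard filter leaves 17 enabled edge(s).
depth 0: {0}
depth 1: {3}  total {0,3}
depth 2: {5}  total {0,3,5}
depth 3: {2}  total {0,2,3,5}
R = {0,2,3,5}
witness 5: a·tau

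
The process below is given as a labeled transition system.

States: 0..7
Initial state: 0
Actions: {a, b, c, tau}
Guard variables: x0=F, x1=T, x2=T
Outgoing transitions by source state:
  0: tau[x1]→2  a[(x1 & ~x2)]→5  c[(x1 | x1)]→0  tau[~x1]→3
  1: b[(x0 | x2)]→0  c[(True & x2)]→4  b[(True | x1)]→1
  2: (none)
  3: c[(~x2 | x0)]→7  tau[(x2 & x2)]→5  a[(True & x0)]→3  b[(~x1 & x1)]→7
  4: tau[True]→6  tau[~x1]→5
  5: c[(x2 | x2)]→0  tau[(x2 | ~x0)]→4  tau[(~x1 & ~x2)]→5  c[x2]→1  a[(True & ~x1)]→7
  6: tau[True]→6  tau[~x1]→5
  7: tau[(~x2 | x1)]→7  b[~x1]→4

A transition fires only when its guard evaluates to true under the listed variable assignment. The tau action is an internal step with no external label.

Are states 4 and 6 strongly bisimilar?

Compute ~ classes (split until stable):
  round 0: {{0,1,2,3,4,5,6,7}}
  round 1: {{0,5},{1},{2},{3,4,6,7}}
  round 2: {{0},{1},{2},{3},{4,6,7},{5}}
Fixed point at round 3; 6 class(es).
[4]={4,6,7}  [6]={4,6,7}

Answer: BISIMILAR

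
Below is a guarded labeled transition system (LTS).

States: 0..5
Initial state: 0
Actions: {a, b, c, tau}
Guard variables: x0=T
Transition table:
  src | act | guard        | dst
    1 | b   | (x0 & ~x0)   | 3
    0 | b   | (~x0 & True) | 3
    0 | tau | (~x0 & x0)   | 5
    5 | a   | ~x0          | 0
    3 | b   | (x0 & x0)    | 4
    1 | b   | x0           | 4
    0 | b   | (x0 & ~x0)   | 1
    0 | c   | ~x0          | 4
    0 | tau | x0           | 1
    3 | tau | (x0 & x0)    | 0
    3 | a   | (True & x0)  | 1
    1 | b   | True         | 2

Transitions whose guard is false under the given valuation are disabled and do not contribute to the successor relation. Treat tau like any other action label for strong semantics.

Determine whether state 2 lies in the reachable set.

Answer: REACHABLE

Analysis:
6 transition(s) survive guard evaluation.
depth 0: {0}
depth 1: {1}  total {0,1}
depth 2: {2,4}  total {0,1,2,4}
Reachable = {0,1,2,4}
witness 2: tau·b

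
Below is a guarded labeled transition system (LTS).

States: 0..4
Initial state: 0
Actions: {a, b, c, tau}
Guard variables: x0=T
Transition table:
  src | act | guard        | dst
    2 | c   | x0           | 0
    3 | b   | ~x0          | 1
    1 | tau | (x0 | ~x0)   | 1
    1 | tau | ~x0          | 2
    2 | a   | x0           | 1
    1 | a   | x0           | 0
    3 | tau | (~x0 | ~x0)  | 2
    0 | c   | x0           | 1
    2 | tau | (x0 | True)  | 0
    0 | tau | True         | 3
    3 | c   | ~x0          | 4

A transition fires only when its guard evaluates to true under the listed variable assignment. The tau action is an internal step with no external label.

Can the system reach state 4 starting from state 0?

7 transition(s) survive guard evaluation.
L0 = {0}
L1 = {1,3}  cumulative {0,1,3}
Reach set: {0,1,3}

Answer: UNREACHABLE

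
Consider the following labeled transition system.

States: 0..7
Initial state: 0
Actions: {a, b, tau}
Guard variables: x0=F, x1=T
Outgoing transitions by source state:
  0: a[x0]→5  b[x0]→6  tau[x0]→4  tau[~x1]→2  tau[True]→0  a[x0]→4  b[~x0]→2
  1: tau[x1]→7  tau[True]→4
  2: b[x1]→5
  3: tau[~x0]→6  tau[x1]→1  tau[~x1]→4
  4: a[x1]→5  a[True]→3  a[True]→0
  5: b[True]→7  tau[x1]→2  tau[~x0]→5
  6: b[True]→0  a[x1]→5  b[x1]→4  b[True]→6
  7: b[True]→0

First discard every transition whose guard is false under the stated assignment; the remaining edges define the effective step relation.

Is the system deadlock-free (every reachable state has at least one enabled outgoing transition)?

R = {0,2,5,7}
  0: b→2  tau→0  [deg 2]
  2: b→5  [deg 1]
  5: b→7  tau→2  tau→5  [deg 3]
  7: b→0  [deg 1]

Answer: DEADLOCK-FREE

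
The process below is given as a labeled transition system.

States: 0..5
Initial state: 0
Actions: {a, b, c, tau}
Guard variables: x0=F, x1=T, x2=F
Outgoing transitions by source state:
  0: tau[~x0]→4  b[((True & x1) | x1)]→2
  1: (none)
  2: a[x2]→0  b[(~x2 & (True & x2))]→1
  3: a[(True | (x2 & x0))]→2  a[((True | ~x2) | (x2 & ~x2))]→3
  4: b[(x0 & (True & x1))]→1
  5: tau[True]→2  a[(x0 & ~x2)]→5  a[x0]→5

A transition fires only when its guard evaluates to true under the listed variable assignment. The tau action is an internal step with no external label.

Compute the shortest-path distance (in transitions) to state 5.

BFS to 5:
  L0 = {0}
  L1 = {2,4}
5 never appears.

Answer: UNREACHABLE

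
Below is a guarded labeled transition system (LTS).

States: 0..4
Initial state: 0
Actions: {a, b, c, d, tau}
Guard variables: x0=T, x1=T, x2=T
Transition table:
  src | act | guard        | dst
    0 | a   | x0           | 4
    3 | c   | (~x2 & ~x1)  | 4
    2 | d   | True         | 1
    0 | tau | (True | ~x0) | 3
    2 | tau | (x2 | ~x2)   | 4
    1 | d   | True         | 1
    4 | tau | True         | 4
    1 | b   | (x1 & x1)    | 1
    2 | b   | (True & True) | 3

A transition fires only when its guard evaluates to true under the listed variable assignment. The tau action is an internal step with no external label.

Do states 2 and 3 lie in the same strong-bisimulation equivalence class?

Answer: NOT BISIMILAR

Trace:
Compute ~ classes (split until stable):
  round 0: {{0,1,2,3,4}}
  round 1: {{0},{1},{2},{3},{4}}
stable after 2 split(s): 5 block(s)
[2]={2}  [3]={3}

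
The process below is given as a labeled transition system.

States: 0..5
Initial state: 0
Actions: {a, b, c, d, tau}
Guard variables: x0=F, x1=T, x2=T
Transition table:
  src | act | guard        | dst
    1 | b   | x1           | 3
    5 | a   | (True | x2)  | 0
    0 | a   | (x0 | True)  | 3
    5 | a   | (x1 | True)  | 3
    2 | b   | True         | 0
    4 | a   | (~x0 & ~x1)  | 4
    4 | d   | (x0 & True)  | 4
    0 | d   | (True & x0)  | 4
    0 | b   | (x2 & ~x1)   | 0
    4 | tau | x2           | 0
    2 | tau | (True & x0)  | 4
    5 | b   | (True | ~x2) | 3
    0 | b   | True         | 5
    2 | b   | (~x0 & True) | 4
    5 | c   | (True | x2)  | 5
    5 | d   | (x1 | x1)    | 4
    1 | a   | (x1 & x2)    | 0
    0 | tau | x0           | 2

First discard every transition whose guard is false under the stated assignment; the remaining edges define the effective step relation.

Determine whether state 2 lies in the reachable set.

12 transition(s) survive guard evaluation.
L0 = {0}
L1 = {3,5}  now seen {0,3,5}
L2 = {4}  now seen {0,3,4,5}
Reachable = {0,3,4,5}

Answer: UNREACHABLE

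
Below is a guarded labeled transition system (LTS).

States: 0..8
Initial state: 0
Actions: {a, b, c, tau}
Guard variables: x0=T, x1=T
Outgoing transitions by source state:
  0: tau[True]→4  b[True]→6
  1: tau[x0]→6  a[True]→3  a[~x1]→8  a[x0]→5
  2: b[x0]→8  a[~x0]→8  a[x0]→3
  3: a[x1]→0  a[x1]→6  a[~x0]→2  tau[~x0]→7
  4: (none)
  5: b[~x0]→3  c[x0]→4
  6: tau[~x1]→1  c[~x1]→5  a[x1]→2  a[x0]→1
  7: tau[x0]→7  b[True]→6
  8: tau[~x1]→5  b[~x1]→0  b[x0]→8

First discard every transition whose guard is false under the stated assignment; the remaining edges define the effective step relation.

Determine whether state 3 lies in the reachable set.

Answer: REACHABLE

Working:
Guard filter leaves 15 enabled edge(s).
L0 = {0}
L1 = {4,6}  cumulative {0,4,6}
L2 = {1,2}  cumulative {0,1,2,4,6}
L3 = {3,5,8}  cumulative {0,1,2,3,4,5,6,8}
Reachable = {0,1,2,3,4,5,6,8}
trace reaching 3: b·a·a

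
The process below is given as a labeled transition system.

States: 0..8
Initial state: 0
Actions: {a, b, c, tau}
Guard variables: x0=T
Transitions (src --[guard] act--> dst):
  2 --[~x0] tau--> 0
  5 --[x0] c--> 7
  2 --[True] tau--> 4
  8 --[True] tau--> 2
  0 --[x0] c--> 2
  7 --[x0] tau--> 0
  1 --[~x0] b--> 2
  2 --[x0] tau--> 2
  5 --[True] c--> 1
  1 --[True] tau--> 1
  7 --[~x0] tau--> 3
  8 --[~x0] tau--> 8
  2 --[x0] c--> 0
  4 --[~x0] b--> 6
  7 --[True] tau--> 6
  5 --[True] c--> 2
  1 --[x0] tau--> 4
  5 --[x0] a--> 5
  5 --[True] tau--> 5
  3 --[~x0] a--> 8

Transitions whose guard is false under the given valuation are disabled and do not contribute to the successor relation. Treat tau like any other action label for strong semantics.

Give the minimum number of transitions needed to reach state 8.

BFS to 8:
  L0 = {0}
  L1 = {2}
  L2 = {4}
8 never appears.

Answer: UNREACHABLE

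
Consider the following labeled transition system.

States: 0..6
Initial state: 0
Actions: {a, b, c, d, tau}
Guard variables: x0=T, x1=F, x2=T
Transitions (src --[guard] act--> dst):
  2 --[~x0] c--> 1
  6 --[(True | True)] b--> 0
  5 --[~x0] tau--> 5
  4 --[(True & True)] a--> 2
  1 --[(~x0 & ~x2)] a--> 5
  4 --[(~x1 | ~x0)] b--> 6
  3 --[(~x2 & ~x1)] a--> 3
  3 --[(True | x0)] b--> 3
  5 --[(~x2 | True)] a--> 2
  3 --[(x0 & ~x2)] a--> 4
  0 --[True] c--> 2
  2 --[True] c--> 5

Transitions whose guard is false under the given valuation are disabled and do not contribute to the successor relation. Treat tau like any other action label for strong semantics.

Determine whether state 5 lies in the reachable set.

Answer: REACHABLE

Working:
After dropping false guards: 7 live edges.
Layer 0: {0}
Layer 1: {2}  total {0,2}
Layer 2: {5}  total {0,2,5}
Reach set: {0,2,5}
Path to 5: c·c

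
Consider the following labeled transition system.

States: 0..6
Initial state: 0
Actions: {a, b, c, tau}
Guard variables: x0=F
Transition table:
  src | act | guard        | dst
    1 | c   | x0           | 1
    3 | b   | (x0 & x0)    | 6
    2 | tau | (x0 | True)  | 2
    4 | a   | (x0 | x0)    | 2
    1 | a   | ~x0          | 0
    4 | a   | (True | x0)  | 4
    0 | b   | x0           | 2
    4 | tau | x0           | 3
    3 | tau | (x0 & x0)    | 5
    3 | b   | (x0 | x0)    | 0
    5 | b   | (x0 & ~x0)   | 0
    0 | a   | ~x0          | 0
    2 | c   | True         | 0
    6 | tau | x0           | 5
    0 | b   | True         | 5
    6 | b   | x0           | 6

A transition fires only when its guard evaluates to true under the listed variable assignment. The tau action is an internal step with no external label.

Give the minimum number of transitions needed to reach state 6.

Answer: UNREACHABLE

Analysis:
BFS to 6:
  Layer 0: {0}
  Layer 1: {5}
6 never appears.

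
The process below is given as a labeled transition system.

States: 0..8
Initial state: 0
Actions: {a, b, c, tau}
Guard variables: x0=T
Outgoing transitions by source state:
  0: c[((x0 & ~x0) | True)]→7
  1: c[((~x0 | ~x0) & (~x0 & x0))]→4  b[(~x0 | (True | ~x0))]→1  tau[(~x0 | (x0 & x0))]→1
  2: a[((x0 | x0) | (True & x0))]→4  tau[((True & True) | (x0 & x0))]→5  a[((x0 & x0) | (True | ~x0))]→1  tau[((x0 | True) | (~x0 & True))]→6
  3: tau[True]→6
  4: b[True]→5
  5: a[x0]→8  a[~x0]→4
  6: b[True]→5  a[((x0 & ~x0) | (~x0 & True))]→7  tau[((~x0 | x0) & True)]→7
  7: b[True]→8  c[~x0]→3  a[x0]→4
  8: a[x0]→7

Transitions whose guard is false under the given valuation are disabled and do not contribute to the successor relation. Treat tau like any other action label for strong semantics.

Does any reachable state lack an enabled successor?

Answer: DEADLOCK-FREE

Working:
Reach set: {0,4,5,7,8}
  0: c→7  [1 out]
  4: b→5  [1 out]
  5: a→8  [1 out]
  7: a→4  b→8  [2 out]
  8: a→7  [1 out]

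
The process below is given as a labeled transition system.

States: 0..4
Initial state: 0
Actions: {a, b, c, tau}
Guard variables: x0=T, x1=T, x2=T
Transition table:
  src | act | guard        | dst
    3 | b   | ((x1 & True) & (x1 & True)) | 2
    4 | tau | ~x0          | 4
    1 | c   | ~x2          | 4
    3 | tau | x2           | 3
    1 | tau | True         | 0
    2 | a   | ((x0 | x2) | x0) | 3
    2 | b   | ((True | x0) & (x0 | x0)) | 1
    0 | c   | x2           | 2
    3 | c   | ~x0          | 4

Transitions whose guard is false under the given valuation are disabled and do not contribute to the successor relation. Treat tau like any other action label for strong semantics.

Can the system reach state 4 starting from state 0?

Answer: UNREACHABLE

Analysis:
After dropping false guards: 6 live edges.
Layer 0: {0}
Layer 1: {2}  now seen {0,2}
Layer 2: {1,3}  now seen {0,1,2,3}
Reachable = {0,1,2,3}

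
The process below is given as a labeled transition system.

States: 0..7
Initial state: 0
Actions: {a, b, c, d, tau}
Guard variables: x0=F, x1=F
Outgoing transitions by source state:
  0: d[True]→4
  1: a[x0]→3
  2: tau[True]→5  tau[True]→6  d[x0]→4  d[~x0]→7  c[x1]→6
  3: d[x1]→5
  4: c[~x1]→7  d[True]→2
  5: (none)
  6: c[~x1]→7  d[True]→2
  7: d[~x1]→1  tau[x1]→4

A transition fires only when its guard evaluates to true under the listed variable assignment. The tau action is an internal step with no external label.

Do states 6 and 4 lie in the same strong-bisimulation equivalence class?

Compute ~ classes (split until stable):
  round 0: {{0,1,2,3,4,5,6,7}}
  round 1: {{0,7},{1,3,5},{2},{4,6}}
  round 2: {{0},{1,3,5},{2},{4,6},{7}}
stable after 3 split(s): 5 block(s)
class of 6: {4,6}; class of 4: {4,6}

Answer: BISIMILAR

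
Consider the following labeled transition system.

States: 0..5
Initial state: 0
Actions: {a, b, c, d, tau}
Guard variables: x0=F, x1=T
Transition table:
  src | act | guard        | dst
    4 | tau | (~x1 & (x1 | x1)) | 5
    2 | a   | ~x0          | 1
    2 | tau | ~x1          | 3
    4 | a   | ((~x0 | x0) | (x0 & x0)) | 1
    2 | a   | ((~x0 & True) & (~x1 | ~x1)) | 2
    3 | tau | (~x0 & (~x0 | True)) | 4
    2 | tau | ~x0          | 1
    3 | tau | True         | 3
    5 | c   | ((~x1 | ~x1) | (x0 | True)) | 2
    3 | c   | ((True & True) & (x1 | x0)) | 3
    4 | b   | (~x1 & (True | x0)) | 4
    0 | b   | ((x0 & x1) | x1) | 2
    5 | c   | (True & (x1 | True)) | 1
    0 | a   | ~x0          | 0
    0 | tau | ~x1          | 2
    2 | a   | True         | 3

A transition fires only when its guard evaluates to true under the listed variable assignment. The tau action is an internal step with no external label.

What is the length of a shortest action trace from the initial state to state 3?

Answer: 2

Analysis:
BFS to 3:
  depth 0: {0}
  depth 1: {2}
  depth 2: {1,3}
3 enters at depth 2; path b·a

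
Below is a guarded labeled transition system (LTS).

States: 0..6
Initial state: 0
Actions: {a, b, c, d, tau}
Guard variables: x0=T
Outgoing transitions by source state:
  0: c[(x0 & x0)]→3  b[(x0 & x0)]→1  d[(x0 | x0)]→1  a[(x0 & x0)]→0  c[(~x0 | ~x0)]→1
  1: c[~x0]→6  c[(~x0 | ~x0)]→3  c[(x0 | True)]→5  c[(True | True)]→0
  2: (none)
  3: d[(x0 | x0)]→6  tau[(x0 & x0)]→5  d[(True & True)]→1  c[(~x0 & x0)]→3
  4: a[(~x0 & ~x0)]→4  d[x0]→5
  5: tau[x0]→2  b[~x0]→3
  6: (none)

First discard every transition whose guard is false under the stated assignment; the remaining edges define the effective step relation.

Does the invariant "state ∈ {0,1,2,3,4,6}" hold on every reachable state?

Inv-set: {0,1,2,3,4,6}
Reachable = {0,1,2,3,5,6}
  0: safe
  1: safe
  2: safe
  3: safe
  5: outside
  6: safe
reach 5 via c·tau — violates

Answer: INVARIANT VIOLATED at state 5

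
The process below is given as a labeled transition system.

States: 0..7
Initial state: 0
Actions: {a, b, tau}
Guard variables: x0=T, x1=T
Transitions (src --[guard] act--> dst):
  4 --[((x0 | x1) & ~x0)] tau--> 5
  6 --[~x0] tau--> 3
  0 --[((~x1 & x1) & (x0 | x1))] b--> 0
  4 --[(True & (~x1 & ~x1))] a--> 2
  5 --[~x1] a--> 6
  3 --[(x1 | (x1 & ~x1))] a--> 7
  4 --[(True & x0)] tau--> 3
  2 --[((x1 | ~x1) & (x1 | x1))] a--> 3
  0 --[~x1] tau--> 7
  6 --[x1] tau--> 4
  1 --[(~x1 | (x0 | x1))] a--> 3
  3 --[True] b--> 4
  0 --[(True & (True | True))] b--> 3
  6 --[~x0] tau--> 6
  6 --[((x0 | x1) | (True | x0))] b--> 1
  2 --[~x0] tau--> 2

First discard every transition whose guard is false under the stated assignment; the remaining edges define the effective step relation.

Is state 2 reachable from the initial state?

8 transition(s) survive guard evaluation.
L0 = {0}
L1 = {3}  now seen {0,3}
L2 = {4,7}  now seen {0,3,4,7}
Reachable = {0,3,4,7}

Answer: UNREACHABLE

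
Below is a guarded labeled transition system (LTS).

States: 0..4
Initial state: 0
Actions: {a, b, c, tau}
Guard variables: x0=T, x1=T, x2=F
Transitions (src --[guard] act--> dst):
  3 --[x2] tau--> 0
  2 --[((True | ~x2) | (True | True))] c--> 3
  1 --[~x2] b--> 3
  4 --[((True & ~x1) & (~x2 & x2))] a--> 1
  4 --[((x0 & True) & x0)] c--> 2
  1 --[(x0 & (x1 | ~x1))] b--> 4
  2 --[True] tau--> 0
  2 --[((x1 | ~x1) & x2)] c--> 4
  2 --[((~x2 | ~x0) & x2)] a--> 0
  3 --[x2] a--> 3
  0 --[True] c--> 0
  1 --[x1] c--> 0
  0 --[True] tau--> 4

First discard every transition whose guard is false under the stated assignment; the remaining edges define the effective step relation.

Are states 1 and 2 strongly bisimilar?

Compute ~ classes (split until stable):
  π0 = {{0,1,2,3,4}}
  π1 = {{0,2},{1},{3},{4}}
  π2 = {{0},{1},{2},{3},{4}}
stable after 3 split(s): 5 block(s)
1∈{1}, 2∈{2}

Answer: NOT BISIMILAR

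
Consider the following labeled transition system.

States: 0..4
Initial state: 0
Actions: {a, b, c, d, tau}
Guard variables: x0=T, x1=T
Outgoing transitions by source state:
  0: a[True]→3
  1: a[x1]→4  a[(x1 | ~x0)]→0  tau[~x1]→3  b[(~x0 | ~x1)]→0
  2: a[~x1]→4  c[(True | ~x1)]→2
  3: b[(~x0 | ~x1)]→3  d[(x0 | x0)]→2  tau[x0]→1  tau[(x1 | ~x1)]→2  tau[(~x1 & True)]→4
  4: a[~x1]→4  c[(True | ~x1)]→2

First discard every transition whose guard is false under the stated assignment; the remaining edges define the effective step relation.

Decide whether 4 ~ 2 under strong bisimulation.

Refine partition for ~:
  π0 = {{0,1,2,3,4}}
  π1 = {{0,1},{2,4},{3}}
  π2 = {{0},{1},{2,4},{3}}
4 equivalence class(es) (converged in 3)
class of 4: {2,4}; class of 2: {2,4}

Answer: BISIMILAR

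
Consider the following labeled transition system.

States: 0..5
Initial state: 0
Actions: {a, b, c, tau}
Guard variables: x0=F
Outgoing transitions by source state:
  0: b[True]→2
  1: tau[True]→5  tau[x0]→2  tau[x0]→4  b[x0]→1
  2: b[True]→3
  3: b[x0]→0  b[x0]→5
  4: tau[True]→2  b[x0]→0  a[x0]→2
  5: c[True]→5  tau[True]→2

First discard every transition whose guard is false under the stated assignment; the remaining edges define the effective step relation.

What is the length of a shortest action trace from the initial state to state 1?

Answer: UNREACHABLE

Trace:
BFS to 1:
  L0 = {0}
  L1 = {2}
  L2 = {3}
1 never appears.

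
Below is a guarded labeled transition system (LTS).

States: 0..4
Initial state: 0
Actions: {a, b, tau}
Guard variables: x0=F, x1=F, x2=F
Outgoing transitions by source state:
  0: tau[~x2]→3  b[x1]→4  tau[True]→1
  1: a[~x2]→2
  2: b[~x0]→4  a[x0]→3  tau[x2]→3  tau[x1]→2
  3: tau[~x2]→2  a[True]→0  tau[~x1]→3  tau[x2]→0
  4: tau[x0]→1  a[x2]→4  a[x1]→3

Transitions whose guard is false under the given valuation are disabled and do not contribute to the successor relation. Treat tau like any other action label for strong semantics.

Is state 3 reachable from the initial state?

Answer: REACHABLE

Analysis:
After dropping false guards: 7 live edges.
L0 = {0}
L1 = {1,3}  now seen {0,1,3}
L2 = {2}  now seen {0,1,2,3}
L3 = {4}  now seen {0,1,2,3,4}
R = {0,1,2,3,4}
witness 3: tau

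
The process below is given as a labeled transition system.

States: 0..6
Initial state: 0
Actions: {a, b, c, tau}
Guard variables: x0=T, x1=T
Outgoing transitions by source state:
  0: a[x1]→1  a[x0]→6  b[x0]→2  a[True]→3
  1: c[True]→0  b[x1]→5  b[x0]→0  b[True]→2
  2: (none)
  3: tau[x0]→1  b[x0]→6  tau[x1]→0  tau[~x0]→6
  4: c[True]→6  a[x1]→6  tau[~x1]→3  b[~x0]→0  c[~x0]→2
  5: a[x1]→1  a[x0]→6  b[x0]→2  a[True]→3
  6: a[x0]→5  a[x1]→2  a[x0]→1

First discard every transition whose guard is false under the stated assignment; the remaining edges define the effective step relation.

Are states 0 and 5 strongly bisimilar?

Answer: BISIMILAR

Trace:
Bisimulation quotient by refinement:
  π0 = {{0,1,2,3,4,5,6}}
  π1 = {{0,5},{1},{2},{3},{4},{6}}
stable after 2 split(s): 6 block(s)
0∈{0,5}, 5∈{0,5}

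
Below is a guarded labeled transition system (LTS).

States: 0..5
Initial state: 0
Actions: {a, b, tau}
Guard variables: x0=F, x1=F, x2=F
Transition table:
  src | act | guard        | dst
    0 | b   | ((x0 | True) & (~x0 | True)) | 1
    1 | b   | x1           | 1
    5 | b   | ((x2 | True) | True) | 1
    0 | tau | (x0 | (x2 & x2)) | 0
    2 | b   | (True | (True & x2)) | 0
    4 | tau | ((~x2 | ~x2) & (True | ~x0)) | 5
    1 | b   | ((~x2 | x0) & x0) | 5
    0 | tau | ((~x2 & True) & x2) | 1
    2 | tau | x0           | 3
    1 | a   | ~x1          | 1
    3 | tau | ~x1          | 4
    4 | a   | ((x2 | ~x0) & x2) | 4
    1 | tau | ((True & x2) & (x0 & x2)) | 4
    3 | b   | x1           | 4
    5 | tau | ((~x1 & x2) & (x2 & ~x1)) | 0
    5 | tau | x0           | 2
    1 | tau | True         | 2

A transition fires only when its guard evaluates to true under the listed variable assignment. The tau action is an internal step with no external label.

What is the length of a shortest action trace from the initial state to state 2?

Answer: 2

Trace:
Breadth-first toward 2:
  depth 0: {0}
  depth 1: {1}
  depth 2: {2}
depth(2)=2, e.g. b·tau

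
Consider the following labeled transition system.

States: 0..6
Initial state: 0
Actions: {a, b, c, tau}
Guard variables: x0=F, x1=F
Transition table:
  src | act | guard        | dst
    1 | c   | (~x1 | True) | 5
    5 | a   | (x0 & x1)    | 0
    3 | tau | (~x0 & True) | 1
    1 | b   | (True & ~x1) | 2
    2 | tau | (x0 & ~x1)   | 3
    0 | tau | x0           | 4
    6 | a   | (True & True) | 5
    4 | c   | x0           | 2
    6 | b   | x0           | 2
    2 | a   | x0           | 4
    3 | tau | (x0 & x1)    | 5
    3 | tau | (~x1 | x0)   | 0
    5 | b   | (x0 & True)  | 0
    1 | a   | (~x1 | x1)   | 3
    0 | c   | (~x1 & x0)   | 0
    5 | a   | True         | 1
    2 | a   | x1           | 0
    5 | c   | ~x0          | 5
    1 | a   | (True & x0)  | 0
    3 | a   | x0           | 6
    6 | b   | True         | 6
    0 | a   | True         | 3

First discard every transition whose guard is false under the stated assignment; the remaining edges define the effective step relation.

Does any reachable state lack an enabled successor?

Reach set: {0,1,2,3,5}
  0: a→3  [1 out]
  1: a→3  b→2  c→5  [3 out]
  2: ∅  [no exit]
  3: tau→0  tau→1  [2 out]
  5: a→1  c→5  [2 out]
witness 2: a·tau·b

Answer: DEADLOCK at state 2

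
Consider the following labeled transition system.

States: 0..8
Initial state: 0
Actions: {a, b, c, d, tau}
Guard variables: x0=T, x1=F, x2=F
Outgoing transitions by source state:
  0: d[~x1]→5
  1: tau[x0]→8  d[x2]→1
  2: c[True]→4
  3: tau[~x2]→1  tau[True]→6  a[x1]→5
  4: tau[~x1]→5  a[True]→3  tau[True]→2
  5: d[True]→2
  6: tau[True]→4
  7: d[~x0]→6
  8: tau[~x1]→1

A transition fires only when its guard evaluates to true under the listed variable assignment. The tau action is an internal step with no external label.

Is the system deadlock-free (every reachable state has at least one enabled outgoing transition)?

Answer: DEADLOCK-FREE

Trace:
R = {0,1,2,3,4,5,6,8}
  0: d→5  [deg 1]
  1: tau→8  [deg 1]
  2: c→4  [deg 1]
  3: tau→1  tau→6  [deg 2]
  4: a→3  tau→2  tau→5  [deg 3]
  5: d→2  [deg 1]
  6: tau→4  [deg 1]
  8: tau→1  [deg 1]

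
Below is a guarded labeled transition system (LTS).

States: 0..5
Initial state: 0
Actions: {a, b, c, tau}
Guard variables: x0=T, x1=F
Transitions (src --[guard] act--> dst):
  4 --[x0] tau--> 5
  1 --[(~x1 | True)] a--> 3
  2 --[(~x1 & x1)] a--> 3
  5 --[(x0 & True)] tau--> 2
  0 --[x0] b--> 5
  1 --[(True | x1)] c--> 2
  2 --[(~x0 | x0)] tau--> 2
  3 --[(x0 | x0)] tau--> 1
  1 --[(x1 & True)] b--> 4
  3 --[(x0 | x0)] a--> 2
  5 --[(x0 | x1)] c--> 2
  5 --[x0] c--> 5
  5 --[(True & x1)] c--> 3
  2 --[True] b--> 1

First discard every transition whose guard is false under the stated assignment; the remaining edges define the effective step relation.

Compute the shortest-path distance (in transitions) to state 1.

BFS to 1:
  depth 0: {0}
  depth 1: {5}
  depth 2: {2}
  depth 3: {1}
1 enters at depth 3; path b·c·b

Answer: 3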